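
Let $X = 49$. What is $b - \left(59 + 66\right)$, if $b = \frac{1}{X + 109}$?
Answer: $- \frac{19749}{158} \approx -124.99$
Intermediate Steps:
$b = \frac{1}{158}$ ($b = \frac{1}{49 + 109} = \frac{1}{158} \approx 0.0063291$)
$b - \left(59 + 66\right) = \frac{1}{158} - \left(59 + 66\right) = \frac{1}{158} - 125 = - \frac{19749}{158}$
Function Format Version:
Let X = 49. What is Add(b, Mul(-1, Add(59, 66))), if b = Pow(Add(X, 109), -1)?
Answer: Rational(-19749, 158) ≈ -124.99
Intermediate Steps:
b = Rational(1, 158) (b = Pow(Add(49, 109), -1) = Pow(158, -1) = Rational(1, 158) ≈ 0.0063291)
Add(b, Mul(-1, Add(59, 66))) = Add(Rational(1, 158), Mul(-1, Add(59, 66))) = Add(Rational(1, 158), Mul(-1, 125)) = Add(Rational(1, 158), -125) = Rational(-19749, 158)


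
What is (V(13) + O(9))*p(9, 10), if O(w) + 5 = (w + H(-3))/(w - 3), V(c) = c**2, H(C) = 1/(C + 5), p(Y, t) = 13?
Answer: 25831/12 ≈ 2152.6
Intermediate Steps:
H(C) = 1/(5 + C)
O(w) = -5 + (1/2 + w)/(-3 + w) (O(w) = -5 + (w + 1/(5 - 3))/(w - 3) = -5 + (w + 1/2)/(-3 + w) = -5 + (1/2 + w)/(-3 + w))
(V(13) + O(9))*p(9, 10) = (13**2 + (31 - 8*9)/(2*(-3 + 9)))*13 = (169 + (1/2)*(31 - 72)/6)*13 = (169 + (1/2)*(1/6)*(-41))*13 = (169 - 41/12)*13 = (1987/12)*13 = 25831/12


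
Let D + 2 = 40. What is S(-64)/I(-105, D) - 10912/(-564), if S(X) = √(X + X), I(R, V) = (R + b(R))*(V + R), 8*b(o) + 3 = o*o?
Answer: 2728/141 - 32*I*√2/341097 ≈ 19.348 - 0.00013267*I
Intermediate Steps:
b(o) = -3/8 + o²/8 (b(o) = -3/8 + (o*o)/8 = -3/8 + o²/8)
D = 38 (D = -2 + 40 = 38)
I(R, V) = (R + V)*(-3/8 + R + R²/8) (I(R, V) = (R + (-3/8 + R²/8))*(V + R) = (-3/8 + R + R²/8)*(R + V) = (R + V)*(-3/8 + R + R²/8))
S(X) = √2*√X (S(X) = √(2*X) = √2*√X)
S(-64)/I(-105, D) - 10912/(-564) = (√2*√(-64))/((-105)² - 105*38 + (⅛)*(-105)*(-3 + (-105)²) + (⅛)*38*(-3 + (-105)²)) - 10912/(-564) = (√2*(8*I))/(11025 - 3990 + (⅛)*(-105)*(-3 + 11025) + (⅛)*38*(-3 + 11025)) - 10912*(-1/564) = (8*I*√2)/(11025 - 3990 + (⅛)*(-105)*11022 + (⅛)*38*11022) + 2728/141 = (8*I*√2)/(11025 - 3990 - 578655/4 + 104709/2) + 2728/141 = (8*I*√2)/(-341097/4) + 2728/141 = (8*I*√2)*(-4/341097) + 2728/141 = -32*I*√2/341097 + 2728/141 = 2728/141 - 32*I*√2/341097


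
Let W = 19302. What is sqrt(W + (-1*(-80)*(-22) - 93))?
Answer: sqrt(17449) ≈ 132.09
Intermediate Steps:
sqrt(W + (-1*(-80)*(-22) - 93)) = sqrt(19302 + (-1*(-80)*(-22) - 93)) = sqrt(19302 + (80*(-22) - 93)) = sqrt(19302 + (-1760 - 93)) = sqrt(19302 - 1853) = sqrt(17449)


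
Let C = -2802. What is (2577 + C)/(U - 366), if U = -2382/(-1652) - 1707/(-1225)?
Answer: 10841250/17498483 ≈ 0.61955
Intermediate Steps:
U = 409851/144550 (U = -2382*(-1/1652) - 1707*(-1/1225) = 1191/826 + 1707/1225 = 409851/144550 ≈ 2.8354)
(2577 + C)/(U - 366) = (2577 - 2802)/(409851/144550 - 366) = -225/(-52495449/144550) = -225*(-144550/52495449) = 10841250/17498483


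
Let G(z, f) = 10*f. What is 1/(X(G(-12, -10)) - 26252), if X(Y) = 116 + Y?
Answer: -1/26236 ≈ -3.8116e-5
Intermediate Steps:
1/(X(G(-12, -10)) - 26252) = 1/((116 + 10*(-10)) - 26252) = 1/((116 - 100) - 26252) = 1/(16 - 26252) = 1/(-26236) = -1/26236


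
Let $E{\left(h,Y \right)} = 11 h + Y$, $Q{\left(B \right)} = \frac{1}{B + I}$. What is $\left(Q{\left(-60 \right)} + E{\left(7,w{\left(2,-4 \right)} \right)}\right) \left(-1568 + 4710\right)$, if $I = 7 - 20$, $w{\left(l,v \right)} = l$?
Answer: $\frac{18116772}{73} \approx 2.4818 \cdot 10^{5}$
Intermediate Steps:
$I = -13$ ($I = 7 - 20 = -13$)
$Q{\left(B \right)} = \frac{1}{-13 + B}$ ($Q{\left(B \right)} = \frac{1}{B - 13} = \frac{1}{-13 + B}$)
$E{\left(h,Y \right)} = Y + 11 h$
$\left(Q{\left(-60 \right)} + E{\left(7,w{\left(2,-4 \right)} \right)}\right) \left(-1568 + 4710\right) = \left(\frac{1}{-13 - 60} + \left(2 + 11 \cdot 7\right)\right) \left(-1568 + 4710\right) = \left(\frac{1}{-73} + \left(2 + 77\right)\right) 3142 = \left(- \frac{1}{73} + 79\right) 3142 = \frac{5766}{73} \cdot 3142 = \frac{18116772}{73}$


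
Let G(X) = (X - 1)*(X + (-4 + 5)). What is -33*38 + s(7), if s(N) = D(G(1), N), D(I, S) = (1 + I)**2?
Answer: -1253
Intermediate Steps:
G(X) = (1 + X)*(-1 + X) (G(X) = (-1 + X)*(X + 1) = (-1 + X)*(1 + X) = (1 + X)*(-1 + X))
s(N) = 1 (s(N) = (1 + (-1 + 1**2))**2 = (1 + (-1 + 1))**2 = (1 + 0)**2 = 1**2 = 1)
-33*38 + s(7) = -33*38 + 1 = -1254 + 1 = -1253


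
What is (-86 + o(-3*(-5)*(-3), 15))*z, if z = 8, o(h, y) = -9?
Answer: -760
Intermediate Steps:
(-86 + o(-3*(-5)*(-3), 15))*z = (-86 - 9)*8 = -95*8 = -760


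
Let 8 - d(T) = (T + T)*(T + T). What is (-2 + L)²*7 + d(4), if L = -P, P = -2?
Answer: -56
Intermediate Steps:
d(T) = 8 - 4*T² (d(T) = 8 - (T + T)*(T + T) = 8 - 2*T*2*T = 8 - 4*T²)
L = 2 (L = -1*(-2) = 2)
(-2 + L)²*7 + d(4) = (-2 + 2)²*7 + (8 - 4*4²) = 0²*7 + (8 - 4*16) = 0*7 + (8 - 64) = 0 - 56 = -56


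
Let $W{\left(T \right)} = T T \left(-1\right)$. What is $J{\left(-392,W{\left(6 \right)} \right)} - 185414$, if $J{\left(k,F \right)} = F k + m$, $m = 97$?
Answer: $-171205$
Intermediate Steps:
$W{\left(T \right)} = - T^{2}$ ($W{\left(T \right)} = T^{2} \left(-1\right) = - T^{2}$)
$J{\left(k,F \right)} = 97 + F k$ ($J{\left(k,F \right)} = F k + 97 = 97 + F k$)
$J{\left(-392,W{\left(6 \right)} \right)} - 185414 = \left(97 + - 6^{2} \left(-392\right)\right) - 185414 = \left(97 + \left(-1\right) 36 \left(-392\right)\right) - 185414 = \left(97 - -14112\right) - 185414 = \left(97 + 14112\right) - 185414 = 14209 - 185414 = -171205$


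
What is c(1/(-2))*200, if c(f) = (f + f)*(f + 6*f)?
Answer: 700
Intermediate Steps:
c(f) = 14*f² (c(f) = (2*f)*(7*f) = 14*f²)
c(1/(-2))*200 = (14*(1/(-2))²)*200 = (14*(-½)²)*200 = (14*(¼))*200 = (7/2)*200 = 700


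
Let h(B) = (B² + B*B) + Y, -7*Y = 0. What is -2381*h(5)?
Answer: -119050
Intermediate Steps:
Y = 0 (Y = -⅐*0 = 0)
h(B) = 2*B² (h(B) = (B² + B*B) + 0 = (B² + B²) + 0 = 2*B² + 0 = 2*B²)
-2381*h(5) = -4762*5² = -4762*25 = -2381*50 = -119050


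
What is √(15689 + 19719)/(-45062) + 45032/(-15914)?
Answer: -22516/7957 - 2*√2213/22531 ≈ -2.8339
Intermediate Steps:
√(15689 + 19719)/(-45062) + 45032/(-15914) = √35408*(-1/45062) + 45032*(-1/15914) = (4*√2213)*(-1/45062) - 22516/7957 = -2*√2213/22531 - 22516/7957 = -22516/7957 - 2*√2213/22531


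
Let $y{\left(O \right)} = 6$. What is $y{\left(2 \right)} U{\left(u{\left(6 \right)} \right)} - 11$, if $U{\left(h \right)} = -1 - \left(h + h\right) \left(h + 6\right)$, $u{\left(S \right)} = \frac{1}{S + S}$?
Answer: $- \frac{277}{12} \approx -23.083$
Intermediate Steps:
$u{\left(S \right)} = \frac{1}{2 S}$
$U{\left(h \right)} = -1 - 2 h \left(6 + h\right)$
$y{\left(2 \right)} U{\left(u{\left(6 \right)} \right)} - 11 = 6 \left(-1 - 12 \frac{1}{2 \cdot 6} - 2 \left(\frac{1}{2 \cdot 6}\right)^{2}\right) - 11 = 6 \left(-1 - 12 \cdot \frac{1}{2} \cdot \frac{1}{6} - 2 \left(\frac{1}{2} \cdot \frac{1}{6}\right)^{2}\right) - 11 = 6 \left(-1 - 1 - \frac{2}{144}\right) - 11 = 6 \left(-1 - 1 - \frac{1}{72}\right) - 11 = 6 \left(- \frac{145}{72}\right) - 11 = - \frac{145}{12} - 11 = - \frac{277}{12}$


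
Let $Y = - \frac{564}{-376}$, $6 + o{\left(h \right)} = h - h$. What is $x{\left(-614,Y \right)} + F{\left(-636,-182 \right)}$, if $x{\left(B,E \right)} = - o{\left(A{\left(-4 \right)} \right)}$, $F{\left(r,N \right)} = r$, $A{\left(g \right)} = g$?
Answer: $-630$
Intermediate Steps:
$o{\left(h \right)} = -6$ ($o{\left(h \right)} = -6 + \left(h - h\right) = -6 + 0 = -6$)
$Y = \frac{3}{2}$ ($Y = \left(-564\right) \left(- \frac{1}{376}\right) = \frac{3}{2} \approx 1.5$)
$x{\left(B,E \right)} = 6$ ($x{\left(B,E \right)} = \left(-1\right) \left(-6\right) = 6$)
$x{\left(-614,Y \right)} + F{\left(-636,-182 \right)} = 6 - 636 = -630$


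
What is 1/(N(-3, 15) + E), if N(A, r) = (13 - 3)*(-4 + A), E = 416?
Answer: 1/346 ≈ 0.0028902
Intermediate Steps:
N(A, r) = -40 + 10*A (N(A, r) = 10*(-4 + A) = -40 + 10*A)
1/(N(-3, 15) + E) = 1/((-40 + 10*(-3)) + 416) = 1/((-40 - 30) + 416) = 1/(-70 + 416) = 1/346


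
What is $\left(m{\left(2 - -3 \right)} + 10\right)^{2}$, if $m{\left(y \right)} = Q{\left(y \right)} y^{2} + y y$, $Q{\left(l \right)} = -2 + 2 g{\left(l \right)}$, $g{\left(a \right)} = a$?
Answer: $55225$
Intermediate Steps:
$Q{\left(l \right)} = -2 + 2 l$
$m{\left(y \right)} = y^{2} + y^{2} \left(-2 + 2 y\right)$ ($m{\left(y \right)} = \left(-2 + 2 y\right) y^{2} + y y = y^{2} \left(-2 + 2 y\right) + y^{2} = y^{2} + y^{2} \left(-2 + 2 y\right)$)
$\left(m{\left(2 - -3 \right)} + 10\right)^{2} = \left(\left(2 - -3\right)^{2} \left(-1 + 2 \left(2 - -3\right)\right) + 10\right)^{2} = \left(\left(2 + 3\right)^{2} \left(-1 + 2 \left(2 + 3\right)\right) + 10\right)^{2} = \left(5^{2} \left(-1 + 2 \cdot 5\right) + 10\right)^{2} = \left(25 \left(-1 + 10\right) + 10\right)^{2} = \left(25 \cdot 9 + 10\right)^{2} = \left(225 + 10\right)^{2} = 235^{2} = 55225$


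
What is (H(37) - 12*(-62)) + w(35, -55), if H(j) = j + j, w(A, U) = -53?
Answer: 765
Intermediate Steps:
H(j) = 2*j
(H(37) - 12*(-62)) + w(35, -55) = (2*37 - 12*(-62)) - 53 = (74 + 744) - 53 = 818 - 53 = 765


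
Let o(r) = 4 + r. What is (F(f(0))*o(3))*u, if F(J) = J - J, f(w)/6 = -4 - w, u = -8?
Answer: 0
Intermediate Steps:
f(w) = -24 - 6*w (f(w) = 6*(-4 - w) = -24 - 6*w)
F(J) = 0
(F(f(0))*o(3))*u = (0*(4 + 3))*(-8) = (0*7)*(-8) = 0*(-8) = 0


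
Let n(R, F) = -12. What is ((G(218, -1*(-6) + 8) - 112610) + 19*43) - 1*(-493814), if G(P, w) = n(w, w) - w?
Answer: 381995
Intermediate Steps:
G(P, w) = -12 - w
((G(218, -1*(-6) + 8) - 112610) + 19*43) - 1*(-493814) = (((-12 - (-1*(-6) + 8)) - 112610) + 19*43) - 1*(-493814) = (((-12 - (6 + 8)) - 112610) + 817) + 493814 = (((-12 - 1*14) - 112610) + 817) + 493814 = (((-12 - 14) - 112610) + 817) + 493814 = ((-26 - 112610) + 817) + 493814 = (-112636 + 817) + 493814 = -111819 + 493814 = 381995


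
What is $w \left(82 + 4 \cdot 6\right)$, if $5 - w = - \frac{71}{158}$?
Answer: $\frac{45633}{79} \approx 577.63$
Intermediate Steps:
$w = \frac{861}{158}$ ($w = 5 - - \frac{71}{158} = 5 + \frac{71}{158} = \frac{861}{158} \approx 5.4494$)
$w \left(82 + 4 \cdot 6\right) = \frac{861 \left(82 + 4 \cdot 6\right)}{158} = \frac{861 \left(82 + 24\right)}{158} = \frac{861}{158} \cdot 106 = \frac{45633}{79}$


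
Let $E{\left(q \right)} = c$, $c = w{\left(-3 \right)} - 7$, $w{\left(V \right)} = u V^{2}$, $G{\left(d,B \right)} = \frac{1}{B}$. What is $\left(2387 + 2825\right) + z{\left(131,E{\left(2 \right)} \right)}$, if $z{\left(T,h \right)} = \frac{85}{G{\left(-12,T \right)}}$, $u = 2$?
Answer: $16347$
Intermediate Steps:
$w{\left(V \right)} = 2 V^{2}$
$c = 11$ ($c = 2 \left(-3\right)^{2} - 7 = 2 \cdot 9 - 7 = 18 - 7 = 11$)
$E{\left(q \right)} = 11$
$z{\left(T,h \right)} = 85 T$ ($z{\left(T,h \right)} = \frac{85}{\frac{1}{T}} = 85 T$)
$\left(2387 + 2825\right) + z{\left(131,E{\left(2 \right)} \right)} = \left(2387 + 2825\right) + 85 \cdot 131 = 5212 + 11135 = 16347$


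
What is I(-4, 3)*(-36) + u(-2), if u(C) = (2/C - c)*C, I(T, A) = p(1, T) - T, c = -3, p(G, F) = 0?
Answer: -148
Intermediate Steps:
I(T, A) = -T (I(T, A) = 0 - T = -T)
u(C) = C*(3 + 2/C) (u(C) = (2/C - 1*(-3))*C = (2/C + 3)*C = (3 + 2/C)*C = C*(3 + 2/C))
I(-4, 3)*(-36) + u(-2) = -1*(-4)*(-36) + (2 + 3*(-2)) = 4*(-36) + (2 - 6) = -144 - 4 = -148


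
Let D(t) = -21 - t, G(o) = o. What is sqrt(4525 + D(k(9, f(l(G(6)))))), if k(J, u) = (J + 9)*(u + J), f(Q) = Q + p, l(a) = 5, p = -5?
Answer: sqrt(4342) ≈ 65.894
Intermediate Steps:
f(Q) = -5 + Q (f(Q) = Q - 5 = -5 + Q)
k(J, u) = (9 + J)*(J + u)
sqrt(4525 + D(k(9, f(l(G(6)))))) = sqrt(4525 + (-21 - (9**2 + 9*9 + 9*(-5 + 5) + 9*(-5 + 5)))) = sqrt(4525 + (-21 - (81 + 81 + 9*0 + 9*0))) = sqrt(4525 + (-21 - (81 + 81 + 0 + 0))) = sqrt(4525 + (-21 - 1*162)) = sqrt(4525 + (-21 - 162)) = sqrt(4525 - 183) = sqrt(4342)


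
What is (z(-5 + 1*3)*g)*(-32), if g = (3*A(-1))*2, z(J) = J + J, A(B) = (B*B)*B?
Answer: -768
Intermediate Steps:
A(B) = B**3 (A(B) = B**2*B = B**3)
z(J) = 2*J
g = -6 (g = (3*(-1)**3)*2 = (3*(-1))*2 = -3*2 = -6)
(z(-5 + 1*3)*g)*(-32) = ((2*(-5 + 1*3))*(-6))*(-32) = ((2*(-5 + 3))*(-6))*(-32) = ((2*(-2))*(-6))*(-32) = -4*(-6)*(-32) = 24*(-32) = -768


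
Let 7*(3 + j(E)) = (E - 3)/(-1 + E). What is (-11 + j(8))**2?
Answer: 463761/2401 ≈ 193.15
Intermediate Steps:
j(E) = -3 + (-3 + E)/(7*(-1 + E)) (j(E) = -3 + ((E - 3)/(-1 + E))/7 = -3 + ((-3 + E)/(-1 + E))/7 = -3 + (-3 + E)/(7*(-1 + E)))
(-11 + j(8))**2 = (-11 + 2*(9 - 10*8)/(7*(-1 + 8)))**2 = (-11 + (2/7)*(9 - 80)/7)**2 = (-11 + (2/7)*(1/7)*(-71))**2 = (-11 - 142/49)**2 = (-681/49)**2 = 463761/2401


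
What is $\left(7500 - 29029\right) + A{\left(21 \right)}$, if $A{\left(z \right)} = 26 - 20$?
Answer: $-21523$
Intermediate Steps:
$A{\left(z \right)} = 6$ ($A{\left(z \right)} = 26 - 20 = 6$)
$\left(7500 - 29029\right) + A{\left(21 \right)} = \left(7500 - 29029\right) + 6 = -21529 + 6 = -21523$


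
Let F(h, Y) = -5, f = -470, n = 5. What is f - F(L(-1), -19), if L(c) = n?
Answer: -465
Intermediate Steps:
L(c) = 5
f - F(L(-1), -19) = -470 - 1*(-5) = -470 + 5 = -465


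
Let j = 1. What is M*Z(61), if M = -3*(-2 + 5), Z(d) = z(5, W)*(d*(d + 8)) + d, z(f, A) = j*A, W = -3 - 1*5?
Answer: 302499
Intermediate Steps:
W = -8 (W = -3 - 5 = -8)
z(f, A) = A (z(f, A) = 1*A = A)
Z(d) = d - 8*d*(8 + d) (Z(d) = -8*d*(d + 8) + d = -8*d*(8 + d) + d = d - 8*d*(8 + d))
M = -9 (M = -3*3 = -9)
M*Z(61) = -(-9)*61*(63 + 8*61) = -(-9)*61*(63 + 488) = -(-9)*61*551 = -9*(-33611) = 302499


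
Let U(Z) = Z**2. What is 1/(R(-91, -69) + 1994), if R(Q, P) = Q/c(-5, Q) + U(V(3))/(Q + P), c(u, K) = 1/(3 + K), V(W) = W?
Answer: 160/1600311 ≈ 9.9981e-5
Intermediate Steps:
R(Q, P) = 9/(P + Q) + Q*(3 + Q) (R(Q, P) = Q/(1/(3 + Q)) + 3**2/(Q + P) = Q*(3 + Q) + 9/(P + Q) = 9/(P + Q) + Q*(3 + Q))
1/(R(-91, -69) + 1994) = 1/((9 - 91*(3 - 91)*(-69 - 91))/(-69 - 91) + 1994) = 1/((9 - 91*(-88)*(-160))/(-160) + 1994) = 1/(-(9 - 1281280)/160 + 1994) = 1/(-1/160*(-1281271) + 1994) = 1/(1281271/160 + 1994) = 1/(1600311/160) = 160/1600311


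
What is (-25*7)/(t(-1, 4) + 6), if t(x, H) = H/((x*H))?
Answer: -35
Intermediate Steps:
t(x, H) = 1/x (t(x, H) = H/((H*x)) = H*(1/(H*x)) = 1/x)
(-25*7)/(t(-1, 4) + 6) = (-25*7)/(1/(-1) + 6) = -175/(-1 + 6) = -175/5 = -175*⅕ = -35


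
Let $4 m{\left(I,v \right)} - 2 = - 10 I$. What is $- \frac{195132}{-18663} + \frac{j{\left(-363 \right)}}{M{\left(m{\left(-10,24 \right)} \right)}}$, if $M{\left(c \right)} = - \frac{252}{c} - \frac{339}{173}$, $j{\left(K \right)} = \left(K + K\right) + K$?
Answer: $\frac{7396529639}{72219589} \approx 102.42$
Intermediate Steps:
$m{\left(I,v \right)} = \frac{1}{2} - \frac{5 I}{2}$ ($m{\left(I,v \right)} = \frac{1}{2} + \frac{\left(-10\right) I}{4} = \frac{1}{2} - \frac{5 I}{2}$)
$j{\left(K \right)} = 3 K$ ($j{\left(K \right)} = 2 K + K = 3 K$)
$M{\left(c \right)} = - \frac{339}{173} - \frac{252}{c}$ ($M{\left(c \right)} = - \frac{252}{c} - \frac{339}{173} = - \frac{339}{173} - \frac{252}{c}$)
$- \frac{195132}{-18663} + \frac{j{\left(-363 \right)}}{M{\left(m{\left(-10,24 \right)} \right)}} = - \frac{195132}{-18663} + \frac{3 \left(-363\right)}{- \frac{339}{173} - \frac{252}{\frac{1}{2} - -25}} = \left(-195132\right) \left(- \frac{1}{18663}\right) - \frac{1089}{- \frac{339}{173} - \frac{252}{\frac{1}{2} + 25}} = \frac{65044}{6221} - \frac{1089}{- \frac{339}{173} - \frac{252}{\frac{51}{2}}} = \frac{65044}{6221} - \frac{1089}{- \frac{339}{173} - \frac{168}{17}} = \frac{65044}{6221} - \frac{1089}{- \frac{34827}{2941}} = \frac{65044}{6221} - - \frac{1067583}{11609} = \frac{65044}{6221} + \frac{1067583}{11609} = \frac{7396529639}{72219589}$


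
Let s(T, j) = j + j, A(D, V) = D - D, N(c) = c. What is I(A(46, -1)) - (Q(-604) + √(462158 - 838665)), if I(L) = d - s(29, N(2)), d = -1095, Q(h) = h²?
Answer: -365915 - I*√376507 ≈ -3.6592e+5 - 613.6*I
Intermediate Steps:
A(D, V) = 0
s(T, j) = 2*j
I(L) = -1099 (I(L) = -1095 - 2*2 = -1095 - 1*4 = -1095 - 4 = -1099)
I(A(46, -1)) - (Q(-604) + √(462158 - 838665)) = -1099 - ((-604)² + √(462158 - 838665)) = -1099 - (364816 + √(-376507)) = -1099 - (364816 + I*√376507) = -1099 + (-364816 - I*√376507) = -365915 - I*√376507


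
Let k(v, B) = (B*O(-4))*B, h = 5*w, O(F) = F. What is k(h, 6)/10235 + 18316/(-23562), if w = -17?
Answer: -95428594/120578535 ≈ -0.79142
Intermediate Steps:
h = -85 (h = 5*(-17) = -85)
k(v, B) = -4*B² (k(v, B) = (B*(-4))*B = (-4*B)*B = -4*B²)
k(h, 6)/10235 + 18316/(-23562) = -4*6²/10235 + 18316/(-23562) = -4*36*(1/10235) + 18316*(-1/23562) = -144*1/10235 - 9158/11781 = -144/10235 - 9158/11781 = -95428594/120578535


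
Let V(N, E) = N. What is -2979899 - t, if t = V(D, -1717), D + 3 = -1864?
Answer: -2978032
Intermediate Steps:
D = -1867 (D = -3 - 1864 = -1867)
t = -1867
-2979899 - t = -2979899 - 1*(-1867) = -2979899 + 1867 = -2978032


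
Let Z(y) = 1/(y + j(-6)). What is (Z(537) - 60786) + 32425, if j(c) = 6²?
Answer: -16250852/573 ≈ -28361.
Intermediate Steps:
j(c) = 36
Z(y) = 1/(36 + y) (Z(y) = 1/(y + 36) = 1/(36 + y))
(Z(537) - 60786) + 32425 = (1/(36 + 537) - 60786) + 32425 = (1/573 - 60786) + 32425 = -34830377/573 + 32425 = -16250852/573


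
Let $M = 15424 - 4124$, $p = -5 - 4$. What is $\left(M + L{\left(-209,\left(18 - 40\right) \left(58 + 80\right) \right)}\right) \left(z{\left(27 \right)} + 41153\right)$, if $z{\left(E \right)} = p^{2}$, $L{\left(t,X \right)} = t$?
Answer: $457326294$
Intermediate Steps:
$p = -9$ ($p = -5 - 4 = -9$)
$M = 11300$
$z{\left(E \right)} = 81$ ($z{\left(E \right)} = \left(-9\right)^{2} = 81$)
$\left(M + L{\left(-209,\left(18 - 40\right) \left(58 + 80\right) \right)}\right) \left(z{\left(27 \right)} + 41153\right) = \left(11300 - 209\right) \left(81 + 41153\right) = 11091 \cdot 41234 = 457326294$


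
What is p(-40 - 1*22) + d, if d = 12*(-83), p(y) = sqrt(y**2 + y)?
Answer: -996 + sqrt(3782) ≈ -934.50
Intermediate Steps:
p(y) = sqrt(y + y**2)
d = -996
p(-40 - 1*22) + d = sqrt((-40 - 1*22)*(1 + (-40 - 1*22))) - 996 = sqrt((-40 - 22)*(1 + (-40 - 22))) - 996 = sqrt(-62*(1 - 62)) - 996 = sqrt(-62*(-61)) - 996 = sqrt(3782) - 996 = -996 + sqrt(3782)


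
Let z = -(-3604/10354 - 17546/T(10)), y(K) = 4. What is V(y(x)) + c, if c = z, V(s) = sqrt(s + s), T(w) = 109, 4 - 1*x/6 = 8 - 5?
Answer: 91032060/564293 + 2*sqrt(2) ≈ 164.15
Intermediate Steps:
x = 6 (x = 24 - 6*(8 - 5) = 24 - 6*3 = 24 - 18 = 6)
z = 91032060/564293 (z = -(-3604/10354 - 17546/109) = -(-3604*1/10354 - 17546*1/109) = -(-1802/5177 - 17546/109) = -1*(-91032060/564293) = 91032060/564293 ≈ 161.32)
V(s) = sqrt(2)*sqrt(s) (V(s) = sqrt(2*s) = sqrt(2)*sqrt(s))
c = 91032060/564293 ≈ 161.32
V(y(x)) + c = sqrt(2)*sqrt(4) + 91032060/564293 = sqrt(2)*2 + 91032060/564293 = 2*sqrt(2) + 91032060/564293 = 91032060/564293 + 2*sqrt(2)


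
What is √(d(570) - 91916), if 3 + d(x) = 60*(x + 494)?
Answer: I*√28079 ≈ 167.57*I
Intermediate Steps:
d(x) = 29637 + 60*x (d(x) = -3 + 60*(x + 494) = -3 + 60*(494 + x) = -3 + (29640 + 60*x) = 29637 + 60*x)
√(d(570) - 91916) = √((29637 + 60*570) - 91916) = √((29637 + 34200) - 91916) = √(63837 - 91916) = √(-28079) = I*√28079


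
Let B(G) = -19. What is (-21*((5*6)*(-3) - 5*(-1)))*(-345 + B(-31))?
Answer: -649740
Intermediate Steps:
(-21*((5*6)*(-3) - 5*(-1)))*(-345 + B(-31)) = (-21*((5*6)*(-3) - 5*(-1)))*(-345 - 19) = -21*(30*(-3) + 5)*(-364) = -21*(-90 + 5)*(-364) = -21*(-85)*(-364) = 1785*(-364) = -649740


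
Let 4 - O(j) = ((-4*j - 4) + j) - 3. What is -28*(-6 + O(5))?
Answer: -560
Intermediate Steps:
O(j) = 11 + 3*j (O(j) = 4 - (((-4*j - 4) + j) - 3) = 4 - (((-4 - 4*j) + j) - 3) = 4 - ((-4 - 3*j) - 3) = 4 - (-7 - 3*j) = 4 + (7 + 3*j) = 11 + 3*j)
-28*(-6 + O(5)) = -28*(-6 + (11 + 3*5)) = -28*(-6 + (11 + 15)) = -28*(-6 + 26) = -28*20 = -560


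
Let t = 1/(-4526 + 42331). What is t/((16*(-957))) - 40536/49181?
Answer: -2133189168631/2588128485360 ≈ -0.82422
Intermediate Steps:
t = 1/37805 ≈ 2.6452e-5
t/((16*(-957))) - 40536/49181 = 1/(37805*((16*(-957)))) - 40536/49181 = (1/37805)/(-15312) - 40536*1/49181 = (1/37805)*(-1/15312) - 40536/49181 = -1/578870160 - 40536/49181 = -2133189168631/2588128485360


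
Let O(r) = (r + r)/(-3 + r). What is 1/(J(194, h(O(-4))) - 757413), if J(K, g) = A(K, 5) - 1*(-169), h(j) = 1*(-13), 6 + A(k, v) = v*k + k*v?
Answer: -1/755310 ≈ -1.3240e-6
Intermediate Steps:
A(k, v) = -6 + 2*k*v (A(k, v) = -6 + (v*k + k*v) = -6 + (k*v + k*v) = -6 + 2*k*v)
O(r) = 2*r/(-3 + r) (O(r) = (2*r)/(-3 + r) = 2*r/(-3 + r))
h(j) = -13
J(K, g) = 163 + 10*K (J(K, g) = (-6 + 2*K*5) - 1*(-169) = (-6 + 10*K) + 169 = 163 + 10*K)
1/(J(194, h(O(-4))) - 757413) = 1/((163 + 10*194) - 757413) = 1/((163 + 1940) - 757413) = 1/(2103 - 757413) = 1/(-755310) = -1/755310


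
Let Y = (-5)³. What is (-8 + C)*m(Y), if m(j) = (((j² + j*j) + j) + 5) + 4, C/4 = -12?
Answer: -1743504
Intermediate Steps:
C = -48 (C = 4*(-12) = -48)
Y = -125
m(j) = 9 + j + 2*j² (m(j) = (((j² + j²) + j) + 5) + 4 = ((2*j² + j) + 5) + 4 = ((j + 2*j²) + 5) + 4 = (5 + j + 2*j²) + 4 = 9 + j + 2*j²)
(-8 + C)*m(Y) = (-8 - 48)*(9 - 125 + 2*(-125)²) = -56*(9 - 125 + 2*15625) = -56*(9 - 125 + 31250) = -56*31134 = -1743504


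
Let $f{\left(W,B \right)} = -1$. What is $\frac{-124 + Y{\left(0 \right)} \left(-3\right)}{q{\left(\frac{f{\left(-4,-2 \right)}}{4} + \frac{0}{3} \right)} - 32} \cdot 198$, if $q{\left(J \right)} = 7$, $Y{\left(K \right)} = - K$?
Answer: $\frac{24552}{25} \approx 982.08$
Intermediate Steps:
$\frac{-124 + Y{\left(0 \right)} \left(-3\right)}{q{\left(\frac{f{\left(-4,-2 \right)}}{4} + \frac{0}{3} \right)} - 32} \cdot 198 = \frac{-124 + \left(-1\right) 0 \left(-3\right)}{7 - 32} \cdot 198 = \frac{-124 + 0 \left(-3\right)}{-25} \cdot 198 = \left(-124 + 0\right) \left(- \frac{1}{25}\right) 198 = \left(-124\right) \left(- \frac{1}{25}\right) 198 = \frac{124}{25} \cdot 198 = \frac{24552}{25}$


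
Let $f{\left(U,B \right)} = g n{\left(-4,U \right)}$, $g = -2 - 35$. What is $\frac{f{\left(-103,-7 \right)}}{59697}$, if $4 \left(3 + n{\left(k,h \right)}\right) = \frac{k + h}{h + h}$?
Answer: $\frac{7955}{4471848} \approx 0.0017789$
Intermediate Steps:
$n{\left(k,h \right)} = -3 + \frac{h + k}{8 h}$ ($n{\left(k,h \right)} = -3 + \frac{\left(k + h\right) \frac{1}{h + h}}{4} = -3 + \frac{\left(h + k\right) \frac{1}{2 h}}{4} = -3 + \frac{\frac{1}{2} \frac{1}{h} \left(h + k\right)}{4} = -3 + \frac{h + k}{8 h}$)
$g = -37$ ($g = -2 - 35 = -37$)
$f{\left(U,B \right)} = - \frac{37 \left(-4 - 23 U\right)}{8 U}$ ($f{\left(U,B \right)} = - 37 \frac{-4 - 23 U}{8 U} = - \frac{37 \left(-4 - 23 U\right)}{8 U}$)
$\frac{f{\left(-103,-7 \right)}}{59697} = \frac{\frac{37}{8} \frac{1}{-103} \left(4 + 23 \left(-103\right)\right)}{59697} = \frac{37}{8} \left(- \frac{1}{103}\right) \left(4 - 2369\right) \frac{1}{59697} = \frac{37}{8} \left(- \frac{1}{103}\right) \left(-2365\right) \frac{1}{59697} = \frac{87505}{824} \cdot \frac{1}{59697} = \frac{7955}{4471848}$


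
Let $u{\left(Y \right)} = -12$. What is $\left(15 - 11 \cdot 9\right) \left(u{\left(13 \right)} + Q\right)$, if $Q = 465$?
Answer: $-38052$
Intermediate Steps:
$\left(15 - 11 \cdot 9\right) \left(u{\left(13 \right)} + Q\right) = \left(15 - 11 \cdot 9\right) \left(-12 + 465\right) = \left(15 - 99\right) 453 = \left(-84\right) 453 = -38052$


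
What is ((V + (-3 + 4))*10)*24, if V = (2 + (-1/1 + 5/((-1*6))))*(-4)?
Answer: 80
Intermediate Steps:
V = -2/3 (V = (2 + (-1*1 + 5/(-6)))*(-4) = (2 + (-1 + 5*(-1/6)))*(-4) = (2 + (-1 - 5/6))*(-4) = (2 - 11/6)*(-4) = (1/6)*(-4) = -2/3 ≈ -0.66667)
((V + (-3 + 4))*10)*24 = ((-2/3 + (-3 + 4))*10)*24 = ((-2/3 + 1)*10)*24 = ((1/3)*10)*24 = (10/3)*24 = 80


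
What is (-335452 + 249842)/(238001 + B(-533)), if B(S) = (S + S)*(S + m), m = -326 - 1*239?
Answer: -85610/1408469 ≈ -0.060782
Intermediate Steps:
m = -565 (m = -326 - 239 = -565)
B(S) = 2*S*(-565 + S) (B(S) = (S + S)*(S - 565) = (2*S)*(-565 + S) = 2*S*(-565 + S))
(-335452 + 249842)/(238001 + B(-533)) = (-335452 + 249842)/(238001 + 2*(-533)*(-565 - 533)) = -85610/(238001 + 2*(-533)*(-1098)) = -85610/(238001 + 1170468) = -85610/1408469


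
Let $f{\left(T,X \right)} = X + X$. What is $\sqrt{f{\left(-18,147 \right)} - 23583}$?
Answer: $i \sqrt{23289} \approx 152.61 i$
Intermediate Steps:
$f{\left(T,X \right)} = 2 X$
$\sqrt{f{\left(-18,147 \right)} - 23583} = \sqrt{2 \cdot 147 - 23583} = \sqrt{294 - 23583} = \sqrt{-23289} = i \sqrt{23289}$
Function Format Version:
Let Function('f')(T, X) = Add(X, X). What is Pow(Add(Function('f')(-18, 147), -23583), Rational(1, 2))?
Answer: Mul(I, Pow(23289, Rational(1, 2))) ≈ Mul(152.61, I)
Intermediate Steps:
Function('f')(T, X) = Mul(2, X)
Pow(Add(Function('f')(-18, 147), -23583), Rational(1, 2)) = Pow(Add(Mul(2, 147), -23583), Rational(1, 2)) = Pow(Add(294, -23583), Rational(1, 2)) = Pow(-23289, Rational(1, 2)) = Mul(I, Pow(23289, Rational(1, 2)))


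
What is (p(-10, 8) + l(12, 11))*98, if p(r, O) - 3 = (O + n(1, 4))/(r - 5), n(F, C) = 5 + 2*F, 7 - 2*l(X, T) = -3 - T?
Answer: 1225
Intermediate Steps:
l(X, T) = 5 + T/2 (l(X, T) = 7/2 - (-3 - T)/2 = 7/2 + (3/2 + T/2) = 5 + T/2)
p(r, O) = 3 + (7 + O)/(-5 + r) (p(r, O) = 3 + (O + (5 + 2*1))/(r - 5) = 3 + (O + (5 + 2))/(-5 + r) = 3 + (O + 7)/(-5 + r) = 3 + (7 + O)/(-5 + r))
(p(-10, 8) + l(12, 11))*98 = ((-8 + 8 + 3*(-10))/(-5 - 10) + (5 + (½)*11))*98 = ((-8 + 8 - 30)/(-15) + (5 + 11/2))*98 = (-1/15*(-30) + 21/2)*98 = (2 + 21/2)*98 = (25/2)*98 = 1225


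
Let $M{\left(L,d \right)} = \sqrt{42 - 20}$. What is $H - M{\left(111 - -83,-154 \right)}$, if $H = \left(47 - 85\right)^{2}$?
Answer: $1444 - \sqrt{22} \approx 1439.3$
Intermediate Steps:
$H = 1444$ ($H = \left(-38\right)^{2} = 1444$)
$M{\left(L,d \right)} = \sqrt{22}$
$H - M{\left(111 - -83,-154 \right)} = 1444 - \sqrt{22}$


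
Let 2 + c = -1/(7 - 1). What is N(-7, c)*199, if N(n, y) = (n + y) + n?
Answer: -19303/6 ≈ -3217.2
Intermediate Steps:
c = -13/6 (c = -2 - 1/(7 - 1) = -2 - 1/6 = -2 - 1*⅙ = -2 - ⅙ = -13/6 ≈ -2.1667)
N(n, y) = y + 2*n
N(-7, c)*199 = (-13/6 + 2*(-7))*199 = (-13/6 - 14)*199 = -97/6*199 = -19303/6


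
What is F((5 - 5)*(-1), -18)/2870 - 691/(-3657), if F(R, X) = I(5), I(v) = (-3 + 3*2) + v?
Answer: 1006213/5247795 ≈ 0.19174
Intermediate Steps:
I(v) = 3 + v (I(v) = (-3 + 6) + v = 3 + v)
F(R, X) = 8 (F(R, X) = 3 + 5 = 8)
F((5 - 5)*(-1), -18)/2870 - 691/(-3657) = 8/2870 - 691/(-3657) = 8*(1/2870) - 691*(-1/3657) = 4/1435 + 691/3657 = 1006213/5247795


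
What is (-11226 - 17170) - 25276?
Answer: -53672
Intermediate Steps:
(-11226 - 17170) - 25276 = -28396 - 25276 = -53672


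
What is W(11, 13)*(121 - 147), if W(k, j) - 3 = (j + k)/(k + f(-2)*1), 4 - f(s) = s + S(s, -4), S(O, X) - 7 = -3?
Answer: -126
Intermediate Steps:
S(O, X) = 4 (S(O, X) = 7 - 3 = 4)
f(s) = -s (f(s) = 4 - (s + 4) = 4 - (4 + s) = 4 + (-4 - s) = -s)
W(k, j) = 3 + (j + k)/(2 + k) (W(k, j) = 3 + (j + k)/(k - 1*(-2)*1) = 3 + (j + k)/(k + 2*1) = 3 + (j + k)/(k + 2) = 3 + (j + k)/(2 + k))
W(11, 13)*(121 - 147) = ((6 + 13 + 4*11)/(2 + 11))*(121 - 147) = ((6 + 13 + 44)/13)*(-26) = ((1/13)*63)*(-26) = (63/13)*(-26) = -126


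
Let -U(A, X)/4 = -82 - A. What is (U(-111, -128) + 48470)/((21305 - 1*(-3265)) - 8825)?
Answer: 48354/15745 ≈ 3.0711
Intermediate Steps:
U(A, X) = 328 + 4*A (U(A, X) = -4*(-82 - A) = 328 + 4*A)
(U(-111, -128) + 48470)/((21305 - 1*(-3265)) - 8825) = ((328 + 4*(-111)) + 48470)/((21305 - 1*(-3265)) - 8825) = ((328 - 444) + 48470)/((21305 + 3265) - 8825) = (-116 + 48470)/(24570 - 8825) = 48354/15745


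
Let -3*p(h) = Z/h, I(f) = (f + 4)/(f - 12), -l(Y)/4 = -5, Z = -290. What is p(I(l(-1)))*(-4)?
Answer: -1160/9 ≈ -128.89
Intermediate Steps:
l(Y) = 20 (l(Y) = -4*(-5) = 20)
I(f) = (4 + f)/(-12 + f)
p(h) = 290/(3*h) (p(h) = -(-290)/(3*h) = 290/(3*h))
p(I(l(-1)))*(-4) = (290/(3*(((4 + 20)/(-12 + 20)))))*(-4) = (290/(3*((24/8))))*(-4) = (290/(3*(((⅛)*24))))*(-4) = ((290/3)/3)*(-4) = ((290/3)*(⅓))*(-4) = (290/9)*(-4) = -1160/9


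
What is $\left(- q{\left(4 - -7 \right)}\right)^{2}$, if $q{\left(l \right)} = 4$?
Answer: $16$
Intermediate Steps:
$\left(- q{\left(4 - -7 \right)}\right)^{2} = \left(\left(-1\right) 4\right)^{2} = \left(-4\right)^{2} = 16$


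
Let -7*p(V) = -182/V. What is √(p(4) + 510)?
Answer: √2066/2 ≈ 22.727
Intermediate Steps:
p(V) = 26/V (p(V) = -(-26)/V = 26/V)
√(p(4) + 510) = √(26/4 + 510) = √(26*(¼) + 510) = √(13/2 + 510) = √(1033/2) = √2066/2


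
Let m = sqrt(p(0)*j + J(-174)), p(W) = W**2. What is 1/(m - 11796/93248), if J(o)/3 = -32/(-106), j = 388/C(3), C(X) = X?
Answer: 1214531888/8541549553 + 2173797376*sqrt(159)/25624648659 ≈ 1.2119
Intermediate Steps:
j = 388/3 ≈ 129.33
J(o) = 48/53 (J(o) = 3*(-32/(-106)) = 3*(-32*(-1/106)) = 3*(16/53) = 48/53)
m = 4*sqrt(159)/53 (m = sqrt(0**2*(388/3) + 48/53) = sqrt(0*(388/3) + 48/53) = sqrt(0 + 48/53) = sqrt(48/53) = 4*sqrt(159)/53 ≈ 0.95166)
1/(m - 11796/93248) = 1/(4*sqrt(159)/53 - 11796/93248) = 1/(4*sqrt(159)/53 - 11796*1/93248) = 1/(4*sqrt(159)/53 - 2949/23312) = 1/(-2949/23312 + 4*sqrt(159)/53)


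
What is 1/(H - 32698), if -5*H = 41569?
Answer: -5/205059 ≈ -2.4383e-5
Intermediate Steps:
H = -41569/5 (H = -⅕*41569 = -41569/5 ≈ -8313.8)
1/(H - 32698) = 1/(-41569/5 - 32698) = 1/(-205059/5) = -5/205059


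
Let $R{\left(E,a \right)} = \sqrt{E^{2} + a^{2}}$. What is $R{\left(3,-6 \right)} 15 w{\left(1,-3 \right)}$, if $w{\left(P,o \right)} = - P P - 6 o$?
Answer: $765 \sqrt{5} \approx 1710.6$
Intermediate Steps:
$w{\left(P,o \right)} = - P^{2} - 6 o$
$R{\left(3,-6 \right)} 15 w{\left(1,-3 \right)} = \sqrt{3^{2} + \left(-6\right)^{2}} \cdot 15 \left(- 1^{2} - -18\right) = \sqrt{9 + 36} \cdot 15 \left(\left(-1\right) 1 + 18\right) = \sqrt{45} \cdot 15 \left(-1 + 18\right) = 3 \sqrt{5} \cdot 15 \cdot 17 = 45 \sqrt{5} \cdot 17 = 765 \sqrt{5}$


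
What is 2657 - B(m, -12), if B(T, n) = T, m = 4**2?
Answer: 2641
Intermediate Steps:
m = 16
2657 - B(m, -12) = 2657 - 1*16 = 2657 - 16 = 2641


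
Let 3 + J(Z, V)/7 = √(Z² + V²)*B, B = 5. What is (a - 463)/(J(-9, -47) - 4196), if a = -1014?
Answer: 6228509/14977839 + 51695*√2290/14977839 ≈ 0.58101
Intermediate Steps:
J(Z, V) = -21 + 35*√(V² + Z²) (J(Z, V) = -21 + 7*(√(Z² + V²)*5) = -21 + 7*(√(V² + Z²)*5) = -21 + 7*(5*√(V² + Z²)) = -21 + 35*√(V² + Z²))
(a - 463)/(J(-9, -47) - 4196) = (-1014 - 463)/((-21 + 35*√((-47)² + (-9)²)) - 4196) = -1477/((-21 + 35*√(2209 + 81)) - 4196) = -1477/((-21 + 35*√2290) - 4196) = -1477/(-4217 + 35*√2290)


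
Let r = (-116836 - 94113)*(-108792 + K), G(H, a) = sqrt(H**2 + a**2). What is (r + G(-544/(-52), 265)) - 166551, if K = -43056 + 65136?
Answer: 18291643137 + sqrt(11886521)/13 ≈ 1.8292e+10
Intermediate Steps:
K = 22080
r = 18291809688 (r = (-116836 - 94113)*(-108792 + 22080) = -210949*(-86712) = 18291809688)
(r + G(-544/(-52), 265)) - 166551 = (18291809688 + sqrt((-544/(-52))**2 + 265**2)) - 166551 = (18291809688 + sqrt((-544*(-1/52))**2 + 70225)) - 166551 = (18291809688 + sqrt((136/13)**2 + 70225)) - 166551 = (18291809688 + sqrt(18496/169 + 70225)) - 166551 = (18291809688 + sqrt(11886521/169)) - 166551 = (18291809688 + sqrt(11886521)/13) - 166551 = 18291643137 + sqrt(11886521)/13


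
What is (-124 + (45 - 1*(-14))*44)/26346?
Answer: 412/4391 ≈ 0.093828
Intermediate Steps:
(-124 + (45 - 1*(-14))*44)/26346 = (-124 + (45 + 14)*44)*(1/26346) = (-124 + 59*44)*(1/26346) = (-124 + 2596)*(1/26346) = 2472*(1/26346) = 412/4391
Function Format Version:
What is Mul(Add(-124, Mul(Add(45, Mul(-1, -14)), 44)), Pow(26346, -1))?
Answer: Rational(412, 4391) ≈ 0.093828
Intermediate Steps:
Mul(Add(-124, Mul(Add(45, Mul(-1, -14)), 44)), Pow(26346, -1)) = Mul(Add(-124, Mul(Add(45, 14), 44)), Rational(1, 26346)) = Mul(Add(-124, Mul(59, 44)), Rational(1, 26346)) = Mul(Add(-124, 2596), Rational(1, 26346)) = Mul(2472, Rational(1, 26346)) = Rational(412, 4391)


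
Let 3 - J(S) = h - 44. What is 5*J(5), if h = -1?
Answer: 240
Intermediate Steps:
J(S) = 48 (J(S) = 3 - (-1 - 44) = 3 - 1*(-45) = 3 + 45 = 48)
5*J(5) = 5*48 = 240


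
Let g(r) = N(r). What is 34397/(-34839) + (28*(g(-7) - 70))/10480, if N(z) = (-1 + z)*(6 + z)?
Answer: -52620133/45639090 ≈ -1.1530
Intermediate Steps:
g(r) = -6 + r² + 5*r
34397/(-34839) + (28*(g(-7) - 70))/10480 = 34397/(-34839) + (28*((-6 + (-7)² + 5*(-7)) - 70))/10480 = 34397*(-1/34839) + (28*((-6 + 49 - 35) - 70))*(1/10480) = -34397/34839 + (28*(8 - 70))*(1/10480) = -34397/34839 + (28*(-62))*(1/10480) = -34397/34839 - 1736*1/10480 = -34397/34839 - 217/1310 = -52620133/45639090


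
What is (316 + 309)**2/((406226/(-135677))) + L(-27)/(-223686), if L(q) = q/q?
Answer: -128859737699728/987685533 ≈ -1.3047e+5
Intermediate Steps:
L(q) = 1
(316 + 309)**2/((406226/(-135677))) + L(-27)/(-223686) = (316 + 309)**2/((406226/(-135677))) + 1/(-223686) = 625**2/((406226*(-1/135677))) + 1*(-1/223686) = 390625/(-17662/5899) - 1/223686 = 390625*(-5899/17662) - 1/223686 = -2304296875/17662 - 1/223686 = -128859737699728/987685533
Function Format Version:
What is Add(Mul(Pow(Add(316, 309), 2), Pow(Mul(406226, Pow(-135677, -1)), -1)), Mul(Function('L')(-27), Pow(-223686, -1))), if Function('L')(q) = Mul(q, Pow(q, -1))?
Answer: Rational(-128859737699728, 987685533) ≈ -1.3047e+5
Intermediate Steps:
Function('L')(q) = 1
Add(Mul(Pow(Add(316, 309), 2), Pow(Mul(406226, Pow(-135677, -1)), -1)), Mul(Function('L')(-27), Pow(-223686, -1))) = Add(Mul(Pow(Add(316, 309), 2), Pow(Mul(406226, Pow(-135677, -1)), -1)), Mul(1, Pow(-223686, -1))) = Add(Mul(Pow(625, 2), Pow(Mul(406226, Rational(-1, 135677)), -1)), Mul(1, Rational(-1, 223686))) = Add(Mul(390625, Pow(Rational(-17662, 5899), -1)), Rational(-1, 223686)) = Add(Mul(390625, Rational(-5899, 17662)), Rational(-1, 223686)) = Add(Rational(-2304296875, 17662), Rational(-1, 223686)) = Rational(-128859737699728, 987685533)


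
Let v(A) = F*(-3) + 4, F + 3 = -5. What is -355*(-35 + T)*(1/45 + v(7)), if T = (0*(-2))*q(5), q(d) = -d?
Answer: 3133585/9 ≈ 3.4818e+5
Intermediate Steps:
F = -8 (F = -3 - 5 = -8)
v(A) = 28 (v(A) = -8*(-3) + 4 = 24 + 4 = 28)
T = 0 (T = (0*(-2))*(-1*5) = 0*(-5) = 0)
-355*(-35 + T)*(1/45 + v(7)) = -355*(-35 + 0)*(1/45 + 28) = -(-12425)*(1/45 + 28) = -(-12425)*1261/45 = -355*(-8827/9) = 3133585/9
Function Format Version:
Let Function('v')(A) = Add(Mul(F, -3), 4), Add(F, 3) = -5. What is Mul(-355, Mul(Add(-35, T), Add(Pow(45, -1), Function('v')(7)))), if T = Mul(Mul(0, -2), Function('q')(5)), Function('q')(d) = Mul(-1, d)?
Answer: Rational(3133585, 9) ≈ 3.4818e+5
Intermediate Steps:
F = -8 (F = Add(-3, -5) = -8)
Function('v')(A) = 28 (Function('v')(A) = Add(Mul(-8, -3), 4) = Add(24, 4) = 28)
T = 0 (T = Mul(Mul(0, -2), Mul(-1, 5)) = Mul(0, -5) = 0)
Mul(-355, Mul(Add(-35, T), Add(Pow(45, -1), Function('v')(7)))) = Mul(-355, Mul(Add(-35, 0), Add(Pow(45, -1), 28))) = Mul(-355, Mul(-35, Add(Rational(1, 45), 28))) = Mul(-355, Mul(-35, Rational(1261, 45))) = Mul(-355, Rational(-8827, 9)) = Rational(3133585, 9)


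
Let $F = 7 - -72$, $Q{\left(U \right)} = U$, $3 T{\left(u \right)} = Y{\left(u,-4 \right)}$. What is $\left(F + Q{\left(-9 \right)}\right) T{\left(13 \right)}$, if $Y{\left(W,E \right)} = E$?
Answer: $- \frac{280}{3} \approx -93.333$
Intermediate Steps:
$T{\left(u \right)} = - \frac{4}{3}$ ($T{\left(u \right)} = \frac{1}{3} \left(-4\right) = - \frac{4}{3}$)
$F = 79$ ($F = 7 + 72 = 79$)
$\left(F + Q{\left(-9 \right)}\right) T{\left(13 \right)} = \left(79 - 9\right) \left(- \frac{4}{3}\right) = 70 \left(- \frac{4}{3}\right) = - \frac{280}{3}$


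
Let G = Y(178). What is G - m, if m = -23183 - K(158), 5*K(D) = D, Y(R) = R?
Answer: 116963/5 ≈ 23393.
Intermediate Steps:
K(D) = D/5
G = 178
m = -116073/5 (m = -23183 - 158/5 = -116073/5 ≈ -23215.)
G - m = 178 - 1*(-116073/5) = 178 + 116073/5 = 116963/5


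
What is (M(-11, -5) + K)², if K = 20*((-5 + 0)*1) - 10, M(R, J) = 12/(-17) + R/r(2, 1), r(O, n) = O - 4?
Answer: 12794929/1156 ≈ 11068.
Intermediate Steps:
r(O, n) = -4 + O
M(R, J) = -12/17 - R/2 (M(R, J) = 12/(-17) + R/(-4 + 2) = 12*(-1/17) + R/(-2) = -12/17 + R*(-½) = -12/17 - R/2)
K = -110 (K = 20*(-5*1) - 10 = 20*(-5) - 10 = -100 - 10 = -110)
(M(-11, -5) + K)² = ((-12/17 - ½*(-11)) - 110)² = ((-12/17 + 11/2) - 110)² = (163/34 - 110)² = (-3577/34)² = 12794929/1156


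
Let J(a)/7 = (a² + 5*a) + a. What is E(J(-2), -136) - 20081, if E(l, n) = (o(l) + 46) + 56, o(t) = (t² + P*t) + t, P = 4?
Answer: -17123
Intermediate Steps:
o(t) = t² + 5*t (o(t) = (t² + 4*t) + t = t² + 5*t)
J(a) = 7*a² + 42*a (J(a) = 7*((a² + 5*a) + a) = 7*(a² + 6*a) = 7*a² + 42*a)
E(l, n) = 102 + l*(5 + l) (E(l, n) = (l*(5 + l) + 46) + 56 = (46 + l*(5 + l)) + 56 = 102 + l*(5 + l))
E(J(-2), -136) - 20081 = (102 + (7*(-2)*(6 - 2))*(5 + 7*(-2)*(6 - 2))) - 20081 = (102 + (7*(-2)*4)*(5 + 7*(-2)*4)) - 20081 = (102 - 56*(5 - 56)) - 20081 = (102 - 56*(-51)) - 20081 = (102 + 2856) - 20081 = 2958 - 20081 = -17123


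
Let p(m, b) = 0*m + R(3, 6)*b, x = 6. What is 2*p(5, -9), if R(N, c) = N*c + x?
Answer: -432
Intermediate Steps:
R(N, c) = 6 + N*c (R(N, c) = N*c + 6 = 6 + N*c)
p(m, b) = 24*b (p(m, b) = 0*m + (6 + 3*6)*b = 0 + (6 + 18)*b = 0 + 24*b = 24*b)
2*p(5, -9) = 2*(24*(-9)) = 2*(-216) = -432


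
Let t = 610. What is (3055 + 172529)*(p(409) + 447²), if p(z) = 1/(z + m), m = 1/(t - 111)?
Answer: 1790053373219592/51023 ≈ 3.5083e+10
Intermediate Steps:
m = 1/499 (m = 1/(610 - 111) = 1/499 ≈ 0.0020040)
p(z) = 1/(1/499 + z) (p(z) = 1/(z + 1/499) = 1/(1/499 + z))
(3055 + 172529)*(p(409) + 447²) = (3055 + 172529)*(499/(1 + 499*409) + 447²) = 175584*(499/(1 + 204091) + 199809) = 175584*(499/204092 + 199809) = 175584*(40779418927/204092) = 1790053373219592/51023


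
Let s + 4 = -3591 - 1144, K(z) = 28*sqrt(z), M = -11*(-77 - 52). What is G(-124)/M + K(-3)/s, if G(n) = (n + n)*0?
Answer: -4*I*sqrt(3)/677 ≈ -0.010234*I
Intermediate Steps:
G(n) = 0 (G(n) = (2*n)*0 = 0)
M = 1419 (M = -11*(-129) = 1419)
s = -4739 (s = -4 + (-3591 - 1144) = -4 - 4735 = -4739)
G(-124)/M + K(-3)/s = 0/1419 + (28*sqrt(-3))/(-4739) = 0*(1/1419) + (28*(I*sqrt(3)))*(-1/4739) = 0 + (28*I*sqrt(3))*(-1/4739) = 0 - 4*I*sqrt(3)/677 = -4*I*sqrt(3)/677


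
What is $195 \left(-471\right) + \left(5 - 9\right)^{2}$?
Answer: $-91829$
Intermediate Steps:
$195 \left(-471\right) + \left(5 - 9\right)^{2} = -91845 + \left(-4\right)^{2} = -91845 + 16 = -91829$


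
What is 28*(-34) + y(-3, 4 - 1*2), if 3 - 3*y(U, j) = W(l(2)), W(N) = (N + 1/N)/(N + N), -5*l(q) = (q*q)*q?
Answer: -365273/384 ≈ -951.23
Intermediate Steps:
l(q) = -q³/5 (l(q) = -q*q*q/5 = -q²*q/5 = -q³/5)
W(N) = (N + 1/N)/(2*N) (W(N) = (N + 1/N)/((2*N)) = (N + 1/N)*(1/(2*N)) = (N + 1/N)/(2*N))
y(U, j) = 295/384 (y(U, j) = 1 - (1 + (-⅕*2³)²)/(6*(-⅕*2³)²) = 1 - (1 + (-⅕*8)²)/(6*(-⅕*8)²) = 1 - (1 + (-8/5)²)/(6*(-8/5)²) = 1 - 25*(1 + 64/25)/(6*64) = 1 - 25*89/(6*64*25) = 1 - ⅓*89/128 = 1 - 89/384 = 295/384)
28*(-34) + y(-3, 4 - 1*2) = 28*(-34) + 295/384 = -952 + 295/384 = -365273/384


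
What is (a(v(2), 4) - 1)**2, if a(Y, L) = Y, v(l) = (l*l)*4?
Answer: 225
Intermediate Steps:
v(l) = 4*l**2 (v(l) = l**2*4 = 4*l**2)
(a(v(2), 4) - 1)**2 = (4*2**2 - 1)**2 = (4*4 - 1)**2 = (16 - 1)**2 = 15**2 = 225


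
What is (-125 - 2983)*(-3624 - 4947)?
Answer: 26638668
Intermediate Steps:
(-125 - 2983)*(-3624 - 4947) = -3108*(-8571) = 26638668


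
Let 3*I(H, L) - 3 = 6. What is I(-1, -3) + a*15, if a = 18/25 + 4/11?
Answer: 1059/55 ≈ 19.255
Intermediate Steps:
I(H, L) = 3 (I(H, L) = 1 + (⅓)*6 = 1 + 2 = 3)
a = 298/275 (a = 18*(1/25) + 4*(1/11) = 18/25 + 4/11 = 298/275 ≈ 1.0836)
I(-1, -3) + a*15 = 3 + (298/275)*15 = 3 + 894/55 = 1059/55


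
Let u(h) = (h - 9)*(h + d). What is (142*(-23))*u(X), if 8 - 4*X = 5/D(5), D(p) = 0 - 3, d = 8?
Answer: 16125875/72 ≈ 2.2397e+5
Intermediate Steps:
D(p) = -3
X = 29/12 (X = 2 - 5/(4*(-3)) = 2 - 5*(-1)/(4*3) = 2 - ¼*(-5/3) = 2 + 5/12 = 29/12 ≈ 2.4167)
u(h) = (-9 + h)*(8 + h) (u(h) = (h - 9)*(h + 8) = (-9 + h)*(8 + h))
(142*(-23))*u(X) = (142*(-23))*(-72 + (29/12)² - 1*29/12) = -3266*(-72 + 841/144 - 29/12) = -3266*(-9875/144) = 16125875/72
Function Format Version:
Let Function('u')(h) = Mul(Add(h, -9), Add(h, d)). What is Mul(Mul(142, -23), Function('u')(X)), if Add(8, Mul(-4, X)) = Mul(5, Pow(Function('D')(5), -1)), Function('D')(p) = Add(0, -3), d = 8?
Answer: Rational(16125875, 72) ≈ 2.2397e+5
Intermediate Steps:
Function('D')(p) = -3
X = Rational(29, 12) (X = Add(2, Mul(Rational(-1, 4), Mul(5, Pow(-3, -1)))) = Add(2, Mul(Rational(-1, 4), Mul(5, Rational(-1, 3)))) = Add(2, Mul(Rational(-1, 4), Rational(-5, 3))) = Add(2, Rational(5, 12)) = Rational(29, 12) ≈ 2.4167)
Function('u')(h) = Mul(Add(-9, h), Add(8, h)) (Function('u')(h) = Mul(Add(h, -9), Add(h, 8)) = Mul(Add(-9, h), Add(8, h)))
Mul(Mul(142, -23), Function('u')(X)) = Mul(Mul(142, -23), Add(-72, Pow(Rational(29, 12), 2), Mul(-1, Rational(29, 12)))) = Mul(-3266, Add(-72, Rational(841, 144), Rational(-29, 12))) = Mul(-3266, Rational(-9875, 144)) = Rational(16125875, 72)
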